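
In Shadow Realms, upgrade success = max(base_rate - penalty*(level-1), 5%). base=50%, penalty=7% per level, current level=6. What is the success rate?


raw_rate = 50 - 7 * (6 - 1)
= 50 - 7 * 5
= 50 - 35
= 15
Apply floor: max(15, 5) = 15%

15%


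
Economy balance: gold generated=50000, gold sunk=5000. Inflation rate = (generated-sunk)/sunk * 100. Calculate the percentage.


Net gold = 50000 - 5000 = 45000
Inflation rate = net / sunk * 100 = 45000 / 5000 * 100
= 9.0 * 100
= 900.00%

900.00%


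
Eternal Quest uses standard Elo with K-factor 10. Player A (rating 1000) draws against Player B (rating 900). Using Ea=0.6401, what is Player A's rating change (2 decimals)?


Elo update: delta = K * (S - Ea), where S = 0.5 (draws)
S - Ea = 0.5 - 0.6401 = -0.1401
Rating change = 10 * -0.1401
= -1.40

-1.40 rating points


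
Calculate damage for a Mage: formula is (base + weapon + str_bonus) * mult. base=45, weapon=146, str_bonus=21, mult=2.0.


Sum base + weapon + str = 45 + 146 + 21 = 212
Multiply by 2.0:
212 * 2.0 = 424.0

424.0 damage


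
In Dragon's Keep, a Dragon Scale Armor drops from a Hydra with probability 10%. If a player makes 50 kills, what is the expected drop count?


Expected drops = kills * (drop_rate / 100)
= 50 * (10 / 100)
= 50 * 0.1
= 5.0

5.0 drops


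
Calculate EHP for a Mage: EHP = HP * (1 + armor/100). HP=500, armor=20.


EHP = 500 * (1 + 20/100)
= 500 * (1 + 0.2)
= 500 * 1.2
= 600.0

600.0 EHP


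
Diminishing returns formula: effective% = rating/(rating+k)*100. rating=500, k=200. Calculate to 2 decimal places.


effective% = rating / (rating + k) * 100
= 500 / (500 + 200) * 100
= 500 / 700 * 100
= 0.714286 * 100
= 71.43%

71.43%


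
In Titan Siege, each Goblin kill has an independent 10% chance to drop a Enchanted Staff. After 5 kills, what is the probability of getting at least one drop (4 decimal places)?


P(at least one) = 1 - P(none) = 1 - (1-p)^n
p = 10/100 = 0.1
1 - p = 0.9
(1 - p)^5 = 0.9^5 = 0.590490
P(at least one) = 1 - 0.590490 = 0.4095

0.4095


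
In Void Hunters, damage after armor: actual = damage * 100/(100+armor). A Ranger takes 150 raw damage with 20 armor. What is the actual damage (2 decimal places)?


actual = 150 * 100 / (100 + 20)
= 150 * 100 / 120
= 15000 / 120
= 125.00

125.00 damage


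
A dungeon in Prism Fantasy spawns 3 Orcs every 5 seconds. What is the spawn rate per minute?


Spawns per minute = count * (60 / interval)
= 3 * (60 / 5)
= 3 * 12.0
= 36.0

36.0 per minute


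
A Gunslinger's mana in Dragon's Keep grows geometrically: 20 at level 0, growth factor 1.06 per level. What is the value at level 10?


value = base * growth^level
= 20 * 1.06^10
= 20 * 1.790848
= 35.82

35.82 mana


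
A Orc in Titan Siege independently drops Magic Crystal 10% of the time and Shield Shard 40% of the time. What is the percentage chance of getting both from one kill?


For independent events, P(both) = P(A) * P(B)
= 10% * 40%
= 400 / 100 %
= 4.0%

4.0%


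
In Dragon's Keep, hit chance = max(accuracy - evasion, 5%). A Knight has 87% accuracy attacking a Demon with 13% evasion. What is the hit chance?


accuracy - evasion = 87 - 13 = 74
Apply floor: max(74, 5) = 74
Hit chance = 74%

74%


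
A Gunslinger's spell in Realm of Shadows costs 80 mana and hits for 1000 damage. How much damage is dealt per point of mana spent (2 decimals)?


Efficiency = damage / mana
= 1000 / 80
= 12.50

12.50 dmg/mana


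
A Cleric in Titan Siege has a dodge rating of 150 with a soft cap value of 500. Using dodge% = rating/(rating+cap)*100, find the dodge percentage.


dodge% = 150 / (150 + 500) * 100
= 150 / 650 * 100
= 0.230769 * 100
= 23.08%

23.08%


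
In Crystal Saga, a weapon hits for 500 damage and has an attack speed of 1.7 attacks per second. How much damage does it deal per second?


DPS = damage * attack_speed
= 500 * 1.7
= 850.0

850.0 DPS


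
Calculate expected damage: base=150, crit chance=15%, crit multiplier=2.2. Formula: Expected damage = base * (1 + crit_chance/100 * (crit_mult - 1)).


E[dmg] = base * (1 + crit_chance * (crit_mult - 1))
cc as decimal = 15/100 = 0.15
cm - 1 = 2.2 - 1 = 1.2
Bonus factor = 0.15 * 1.2 = 0.18
Total multiplier = 1 + 0.18 = 1.18
Expected damage = 150 * 1.18 = 177.00

177.00 damage


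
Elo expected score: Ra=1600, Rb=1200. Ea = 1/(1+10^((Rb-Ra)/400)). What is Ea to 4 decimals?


Elo expected score: Ea = 1/(1 + 10^((Rb-Ra)/400))
Rb - Ra = 1200 - 1600 = -400
(Rb-Ra)/400 = -400/400 = -1.0
10^-1.0 = 0.1
Ea = 1/(1 + 0.1) = 1/1.1 = 0.9091

0.9091


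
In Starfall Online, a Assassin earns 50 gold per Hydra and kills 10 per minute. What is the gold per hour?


Gold per minute = 50 * 10 = 500
Gold per hour = 500 * 60 = 30000

30000 gold/hour


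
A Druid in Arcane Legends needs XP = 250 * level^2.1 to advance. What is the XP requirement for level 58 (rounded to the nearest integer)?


XP = 250 * level^2.1
Substitute level = 58:
XP = 250 * 58^2.1
= 250 * 5048.9235
= 1262231

1262231 XP


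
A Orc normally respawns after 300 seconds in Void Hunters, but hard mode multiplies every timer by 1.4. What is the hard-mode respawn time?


Respawn time = base * multiplier
= 300 * 1.4
= 420.0 seconds

420.0 seconds


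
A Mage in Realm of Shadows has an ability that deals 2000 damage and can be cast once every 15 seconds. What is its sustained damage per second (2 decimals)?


DPS = damage / cooldown
= 2000 / 15
= 133.33

133.33 DPS


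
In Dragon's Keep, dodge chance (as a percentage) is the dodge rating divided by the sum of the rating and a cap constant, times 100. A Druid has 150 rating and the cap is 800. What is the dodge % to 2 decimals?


dodge% = 150 / (150 + 800) * 100
= 150 / 950 * 100
= 0.157895 * 100
= 15.79%

15.79%


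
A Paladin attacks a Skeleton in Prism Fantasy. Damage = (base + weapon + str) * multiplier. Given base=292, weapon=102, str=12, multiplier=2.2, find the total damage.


Sum base + weapon + str = 292 + 102 + 12 = 406
Multiply by 2.2:
406 * 2.2 = 893.2

893.2 damage


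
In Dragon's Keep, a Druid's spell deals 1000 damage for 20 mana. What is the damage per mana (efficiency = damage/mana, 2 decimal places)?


Efficiency = damage / mana
= 1000 / 20
= 50.00

50.00 dmg/mana


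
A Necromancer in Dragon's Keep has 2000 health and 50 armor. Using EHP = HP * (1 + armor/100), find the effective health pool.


EHP = 2000 * (1 + 50/100)
= 2000 * (1 + 0.5)
= 2000 * 1.5
= 3000.0

3000.0 EHP


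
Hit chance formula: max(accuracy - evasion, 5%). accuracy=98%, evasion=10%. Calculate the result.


accuracy - evasion = 98 - 10 = 88
Apply floor: max(88, 5) = 88
Hit chance = 88%

88%


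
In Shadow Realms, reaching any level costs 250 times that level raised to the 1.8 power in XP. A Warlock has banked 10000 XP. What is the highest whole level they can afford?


XP = 250 * level^1.8, so level = (XP / 250)^(1/1.8)
= (10000 / 250)^(1/1.8)
= 40.0^0.5556
= 7.7631
Floor: level = 7

level 7


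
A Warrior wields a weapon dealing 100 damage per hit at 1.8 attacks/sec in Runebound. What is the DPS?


DPS = damage * attack_speed
= 100 * 1.8
= 180.0

180.0 DPS


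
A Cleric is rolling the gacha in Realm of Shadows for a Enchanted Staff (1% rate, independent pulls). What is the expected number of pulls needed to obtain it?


Expected pulls for a geometric distribution = 1/p = 100 / rate%
= 100 / 1
= 100.0

100.0 pulls


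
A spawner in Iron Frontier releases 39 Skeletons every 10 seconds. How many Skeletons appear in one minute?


Spawns per minute = count * (60 / interval)
= 39 * (60 / 10)
= 39 * 6.0
= 234.0

234.0 per minute


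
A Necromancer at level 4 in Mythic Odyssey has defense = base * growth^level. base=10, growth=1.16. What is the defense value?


value = base * growth^level
= 10 * 1.16^4
= 10 * 1.810639
= 18.11

18.11 defense


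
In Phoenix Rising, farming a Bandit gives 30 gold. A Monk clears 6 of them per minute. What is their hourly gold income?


Gold per minute = 30 * 6 = 180
Gold per hour = 180 * 60 = 10800

10800 gold/hour


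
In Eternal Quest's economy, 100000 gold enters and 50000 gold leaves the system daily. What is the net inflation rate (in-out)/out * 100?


Net gold = 100000 - 50000 = 50000
Inflation rate = net / sunk * 100 = 50000 / 50000 * 100
= 1.0 * 100
= 100.00%

100.00%


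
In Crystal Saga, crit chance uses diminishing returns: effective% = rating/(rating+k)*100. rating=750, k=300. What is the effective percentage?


effective% = rating / (rating + k) * 100
= 750 / (750 + 300) * 100
= 750 / 1050 * 100
= 0.714286 * 100
= 71.43%

71.43%


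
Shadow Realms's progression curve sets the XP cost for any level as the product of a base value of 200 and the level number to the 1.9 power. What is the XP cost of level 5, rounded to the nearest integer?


XP = 200 * level^1.9
Substitute level = 5:
XP = 200 * 5^1.9
= 200 * 21.2835
= 4257

4257 XP


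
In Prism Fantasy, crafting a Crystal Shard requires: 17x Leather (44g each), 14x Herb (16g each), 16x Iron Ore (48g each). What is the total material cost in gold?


Cost breakdown:
  Leather: 17 * 44 = 748
  Herb: 14 * 16 = 224
  Iron Ore: 16 * 48 = 768
Total = 748 + 224 + 768 = 1740

1740 gold


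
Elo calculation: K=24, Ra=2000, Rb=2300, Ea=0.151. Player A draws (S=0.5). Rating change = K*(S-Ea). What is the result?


Elo update: delta = K * (S - Ea), where S = 0.5 (draws)
S - Ea = 0.5 - 0.151 = 0.349
Rating change = 24 * 0.349
= 8.38

8.38 rating points


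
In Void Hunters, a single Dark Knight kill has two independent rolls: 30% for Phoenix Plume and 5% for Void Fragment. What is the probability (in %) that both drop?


For independent events, P(both) = P(A) * P(B)
= 30% * 5%
= 150 / 100 %
= 1.5%

1.5%


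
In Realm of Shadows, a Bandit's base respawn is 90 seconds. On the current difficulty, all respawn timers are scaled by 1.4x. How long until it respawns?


Respawn time = base * multiplier
= 90 * 1.4
= 126.0 seconds

126.0 seconds


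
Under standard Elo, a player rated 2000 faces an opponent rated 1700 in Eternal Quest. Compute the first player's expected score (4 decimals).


Elo expected score: Ea = 1/(1 + 10^((Rb-Ra)/400))
Rb - Ra = 1700 - 2000 = -300
(Rb-Ra)/400 = -300/400 = -0.75
10^-0.75 = 0.177828
Ea = 1/(1 + 0.177828) = 1/1.177828 = 0.8490

0.8490


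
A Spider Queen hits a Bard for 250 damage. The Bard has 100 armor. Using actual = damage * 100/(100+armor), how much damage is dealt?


actual = 250 * 100 / (100 + 100)
= 250 * 100 / 200
= 25000 / 200
= 125.00

125.00 damage


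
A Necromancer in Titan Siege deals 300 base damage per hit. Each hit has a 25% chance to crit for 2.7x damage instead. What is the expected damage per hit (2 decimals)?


E[dmg] = base * (1 + crit_chance * (crit_mult - 1))
cc as decimal = 25/100 = 0.25
cm - 1 = 2.7 - 1 = 1.7
Bonus factor = 0.25 * 1.7 = 0.425
Total multiplier = 1 + 0.425 = 1.425
Expected damage = 300 * 1.425 = 427.50

427.50 damage


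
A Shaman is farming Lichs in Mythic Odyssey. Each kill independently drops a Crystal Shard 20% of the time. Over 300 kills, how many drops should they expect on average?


Expected drops = kills * (drop_rate / 100)
= 300 * (20 / 100)
= 300 * 0.2
= 60.0

60.0 drops


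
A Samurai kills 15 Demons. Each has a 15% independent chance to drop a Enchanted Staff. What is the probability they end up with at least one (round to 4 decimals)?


P(at least one) = 1 - P(none) = 1 - (1-p)^n
p = 15/100 = 0.15
1 - p = 0.85
(1 - p)^15 = 0.85^15 = 0.087354
P(at least one) = 1 - 0.087354 = 0.9126

0.9126


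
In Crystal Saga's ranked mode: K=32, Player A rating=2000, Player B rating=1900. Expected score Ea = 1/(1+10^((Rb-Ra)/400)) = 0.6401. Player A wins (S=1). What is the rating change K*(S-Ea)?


Elo update: delta = K * (S - Ea), where S = 1 (wins)
S - Ea = 1 - 0.6401 = 0.3599
Rating change = 32 * 0.3599
= 11.52

11.52 rating points


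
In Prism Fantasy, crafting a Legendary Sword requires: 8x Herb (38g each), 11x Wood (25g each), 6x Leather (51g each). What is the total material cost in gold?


Cost breakdown:
  Herb: 8 * 38 = 304
  Wood: 11 * 25 = 275
  Leather: 6 * 51 = 306
Total = 304 + 275 + 306 = 885

885 gold


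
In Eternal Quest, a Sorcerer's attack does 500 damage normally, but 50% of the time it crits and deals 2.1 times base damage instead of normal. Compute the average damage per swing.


E[dmg] = base * (1 + crit_chance * (crit_mult - 1))
cc as decimal = 50/100 = 0.5
cm - 1 = 2.1 - 1 = 1.1
Bonus factor = 0.5 * 1.1 = 0.55
Total multiplier = 1 + 0.55 = 1.55
Expected damage = 500 * 1.55 = 775.00

775.00 damage


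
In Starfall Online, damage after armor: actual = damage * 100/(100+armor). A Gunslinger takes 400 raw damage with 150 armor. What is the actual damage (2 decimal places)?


actual = 400 * 100 / (100 + 150)
= 400 * 100 / 250
= 40000 / 250
= 160.00

160.00 damage


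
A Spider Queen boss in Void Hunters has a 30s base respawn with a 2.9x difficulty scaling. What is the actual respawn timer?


Respawn time = base * multiplier
= 30 * 2.9
= 87.0 seconds

87.0 seconds


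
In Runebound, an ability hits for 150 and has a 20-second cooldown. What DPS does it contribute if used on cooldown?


DPS = damage / cooldown
= 150 / 20
= 7.50

7.50 DPS


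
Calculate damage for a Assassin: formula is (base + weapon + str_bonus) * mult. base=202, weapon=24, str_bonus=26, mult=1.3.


Sum base + weapon + str = 202 + 24 + 26 = 252
Multiply by 1.3:
252 * 1.3 = 327.6

327.6 damage


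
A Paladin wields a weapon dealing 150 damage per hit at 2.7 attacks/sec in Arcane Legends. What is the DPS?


DPS = damage * attack_speed
= 150 * 2.7
= 405.0

405.0 DPS


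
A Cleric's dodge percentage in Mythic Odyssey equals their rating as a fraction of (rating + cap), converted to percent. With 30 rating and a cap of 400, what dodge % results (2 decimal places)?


dodge% = 30 / (30 + 400) * 100
= 30 / 430 * 100
= 0.069767 * 100
= 6.98%

6.98%


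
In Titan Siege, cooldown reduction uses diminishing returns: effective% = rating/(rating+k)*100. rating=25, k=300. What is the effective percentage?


effective% = rating / (rating + k) * 100
= 25 / (25 + 300) * 100
= 25 / 325 * 100
= 0.076923 * 100
= 7.69%

7.69%


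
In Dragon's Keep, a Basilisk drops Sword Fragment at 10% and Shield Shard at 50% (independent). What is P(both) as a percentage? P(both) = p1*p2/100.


For independent events, P(both) = P(A) * P(B)
= 10% * 50%
= 500 / 100 %
= 5.0%

5.0%


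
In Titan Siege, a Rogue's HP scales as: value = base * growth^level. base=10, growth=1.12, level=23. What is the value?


value = base * growth^level
= 10 * 1.12^23
= 10 * 13.552347
= 135.52

135.52 HP


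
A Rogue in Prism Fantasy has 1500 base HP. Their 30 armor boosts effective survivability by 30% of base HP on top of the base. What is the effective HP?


EHP = 1500 * (1 + 30/100)
= 1500 * (1 + 0.3)
= 1500 * 1.3
= 1950.0

1950.0 EHP


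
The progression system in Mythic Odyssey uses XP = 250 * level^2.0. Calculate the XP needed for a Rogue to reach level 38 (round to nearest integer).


XP = 250 * level^2.0
Substitute level = 38:
XP = 250 * 38^2.0
= 250 * 1444.0
= 361000

361000 XP


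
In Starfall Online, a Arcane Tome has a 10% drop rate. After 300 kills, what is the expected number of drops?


Expected drops = kills * (drop_rate / 100)
= 300 * (10 / 100)
= 300 * 0.1
= 30.0

30.0 drops


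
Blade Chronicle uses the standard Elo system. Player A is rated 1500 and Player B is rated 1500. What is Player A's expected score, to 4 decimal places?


Elo expected score: Ea = 1/(1 + 10^((Rb-Ra)/400))
Rb - Ra = 1500 - 1500 = 0
(Rb-Ra)/400 = 0/400 = 0.0
10^0.0 = 1.0
Ea = 1/(1 + 1.0) = 1/2.0 = 0.5000

0.5000


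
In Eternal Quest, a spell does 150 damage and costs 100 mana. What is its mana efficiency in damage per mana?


Efficiency = damage / mana
= 150 / 100
= 1.50

1.50 dmg/mana


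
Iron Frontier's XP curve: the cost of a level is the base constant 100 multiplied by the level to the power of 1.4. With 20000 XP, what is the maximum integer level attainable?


XP = 100 * level^1.4, so level = (XP / 100)^(1/1.4)
= (20000 / 100)^(1/1.4)
= 200.0^0.7143
= 44.0142
Floor: level = 44

level 44


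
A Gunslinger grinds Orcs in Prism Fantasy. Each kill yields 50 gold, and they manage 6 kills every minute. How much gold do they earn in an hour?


Gold per minute = 50 * 6 = 300
Gold per hour = 300 * 60 = 18000

18000 gold/hour


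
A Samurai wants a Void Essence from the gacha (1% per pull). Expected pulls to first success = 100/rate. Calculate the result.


Expected pulls for a geometric distribution = 1/p = 100 / rate%
= 100 / 1
= 100.0

100.0 pulls


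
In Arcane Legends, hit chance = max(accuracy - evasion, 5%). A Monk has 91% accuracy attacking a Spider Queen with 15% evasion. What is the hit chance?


accuracy - evasion = 91 - 15 = 76
Apply floor: max(76, 5) = 76
Hit chance = 76%

76%


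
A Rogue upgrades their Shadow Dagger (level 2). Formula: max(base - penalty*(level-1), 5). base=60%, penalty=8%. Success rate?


raw_rate = 60 - 8 * (2 - 1)
= 60 - 8 * 1
= 60 - 8
= 52
Apply floor: max(52, 5) = 52%

52%


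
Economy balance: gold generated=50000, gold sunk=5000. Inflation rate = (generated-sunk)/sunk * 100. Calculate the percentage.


Net gold = 50000 - 5000 = 45000
Inflation rate = net / sunk * 100 = 45000 / 5000 * 100
= 9.0 * 100
= 900.00%

900.00%


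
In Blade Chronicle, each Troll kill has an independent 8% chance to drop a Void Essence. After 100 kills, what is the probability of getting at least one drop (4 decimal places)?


P(at least one) = 1 - P(none) = 1 - (1-p)^n
p = 8/100 = 0.08
1 - p = 0.92
(1 - p)^100 = 0.92^100 = 0.000239
P(at least one) = 1 - 0.000239 = 0.9998

0.9998


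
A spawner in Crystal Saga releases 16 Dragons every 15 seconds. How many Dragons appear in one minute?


Spawns per minute = count * (60 / interval)
= 16 * (60 / 15)
= 16 * 4.0
= 64.0

64.0 per minute


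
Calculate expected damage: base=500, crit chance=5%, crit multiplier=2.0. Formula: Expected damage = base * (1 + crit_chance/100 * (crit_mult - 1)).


E[dmg] = base * (1 + crit_chance * (crit_mult - 1))
cc as decimal = 5/100 = 0.05
cm - 1 = 2.0 - 1 = 1.0
Bonus factor = 0.05 * 1.0 = 0.05
Total multiplier = 1 + 0.05 = 1.05
Expected damage = 500 * 1.05 = 525.00

525.00 damage


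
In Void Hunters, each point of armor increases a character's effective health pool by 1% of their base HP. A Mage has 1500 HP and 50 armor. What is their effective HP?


EHP = 1500 * (1 + 50/100)
= 1500 * (1 + 0.5)
= 1500 * 1.5
= 2250.0

2250.0 EHP


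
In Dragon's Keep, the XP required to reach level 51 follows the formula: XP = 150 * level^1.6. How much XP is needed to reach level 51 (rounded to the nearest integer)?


XP = 150 * level^1.6
Substitute level = 51:
XP = 150 * 51^1.6
= 150 * 539.6501
= 80948

80948 XP


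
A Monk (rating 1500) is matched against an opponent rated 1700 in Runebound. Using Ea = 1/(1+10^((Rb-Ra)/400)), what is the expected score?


Elo expected score: Ea = 1/(1 + 10^((Rb-Ra)/400))
Rb - Ra = 1700 - 1500 = 200
(Rb-Ra)/400 = 200/400 = 0.5
10^0.5 = 3.162278
Ea = 1/(1 + 3.162278) = 1/4.162278 = 0.2403

0.2403


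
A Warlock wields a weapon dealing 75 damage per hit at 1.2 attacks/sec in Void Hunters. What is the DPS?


DPS = damage * attack_speed
= 75 * 1.2
= 90.0

90.0 DPS


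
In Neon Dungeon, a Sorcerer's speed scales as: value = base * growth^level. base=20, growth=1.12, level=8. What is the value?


value = base * growth^level
= 20 * 1.12^8
= 20 * 2.475963
= 49.52

49.52 speed


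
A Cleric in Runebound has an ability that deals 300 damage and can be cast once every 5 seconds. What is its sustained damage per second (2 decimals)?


DPS = damage / cooldown
= 300 / 5
= 60.00

60.00 DPS


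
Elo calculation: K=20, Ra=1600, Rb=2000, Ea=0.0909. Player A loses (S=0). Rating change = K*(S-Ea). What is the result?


Elo update: delta = K * (S - Ea), where S = 0 (loses)
S - Ea = 0 - 0.0909 = -0.0909
Rating change = 20 * -0.0909
= -1.82

-1.82 rating points


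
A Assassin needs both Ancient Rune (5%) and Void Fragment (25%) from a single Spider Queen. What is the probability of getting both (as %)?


For independent events, P(both) = P(A) * P(B)
= 5% * 25%
= 125 / 100 %
= 1.25%

1.25%


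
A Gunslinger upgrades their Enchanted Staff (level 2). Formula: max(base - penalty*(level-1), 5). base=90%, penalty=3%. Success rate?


raw_rate = 90 - 3 * (2 - 1)
= 90 - 3 * 1
= 90 - 3
= 87
Apply floor: max(87, 5) = 87%

87%


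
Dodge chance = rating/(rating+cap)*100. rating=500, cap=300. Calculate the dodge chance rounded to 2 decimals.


dodge% = 500 / (500 + 300) * 100
= 500 / 800 * 100
= 0.625 * 100
= 62.50%

62.50%


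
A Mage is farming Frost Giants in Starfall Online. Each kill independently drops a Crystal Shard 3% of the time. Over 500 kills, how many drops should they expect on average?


Expected drops = kills * (drop_rate / 100)
= 500 * (3 / 100)
= 500 * 0.03
= 15.0

15.0 drops


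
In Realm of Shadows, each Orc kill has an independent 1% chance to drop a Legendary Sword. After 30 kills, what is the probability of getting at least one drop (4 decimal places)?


P(at least one) = 1 - P(none) = 1 - (1-p)^n
p = 1/100 = 0.01
1 - p = 0.99
(1 - p)^30 = 0.99^30 = 0.739700
P(at least one) = 1 - 0.739700 = 0.2603

0.2603


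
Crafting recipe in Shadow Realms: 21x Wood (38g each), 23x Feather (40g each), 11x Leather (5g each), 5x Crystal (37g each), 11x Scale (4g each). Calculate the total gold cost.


Cost breakdown:
  Wood: 21 * 38 = 798
  Feather: 23 * 40 = 920
  Leather: 11 * 5 = 55
  Crystal: 5 * 37 = 185
  Scale: 11 * 4 = 44
Total = 798 + 920 + 55 + 185 + 44 = 2002

2002 gold


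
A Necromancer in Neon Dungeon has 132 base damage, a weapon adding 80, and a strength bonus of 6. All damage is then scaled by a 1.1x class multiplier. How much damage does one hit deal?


Sum base + weapon + str = 132 + 80 + 6 = 218
Multiply by 1.1:
218 * 1.1 = 239.8

239.8 damage


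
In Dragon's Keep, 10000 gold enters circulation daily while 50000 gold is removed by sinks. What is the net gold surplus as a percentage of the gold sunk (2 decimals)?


Net gold = 10000 - 50000 = -40000
Inflation rate = net / sunk * 100 = -40000 / 50000 * 100
= -0.8 * 100
= -80.00%

-80.00%


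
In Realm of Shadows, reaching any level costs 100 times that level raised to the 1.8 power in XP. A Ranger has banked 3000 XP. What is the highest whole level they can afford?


XP = 100 * level^1.8, so level = (XP / 100)^(1/1.8)
= (3000 / 100)^(1/1.8)
= 30.0^0.5556
= 6.6164
Floor: level = 6

level 6


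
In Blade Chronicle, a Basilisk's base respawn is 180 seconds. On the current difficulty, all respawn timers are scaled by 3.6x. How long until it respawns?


Respawn time = base * multiplier
= 180 * 3.6
= 648.0 seconds

648.0 seconds


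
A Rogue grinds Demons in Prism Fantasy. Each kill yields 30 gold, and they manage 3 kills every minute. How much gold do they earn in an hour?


Gold per minute = 30 * 3 = 90
Gold per hour = 90 * 60 = 5400

5400 gold/hour


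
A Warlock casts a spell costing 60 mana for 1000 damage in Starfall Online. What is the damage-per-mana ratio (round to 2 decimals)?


Efficiency = damage / mana
= 1000 / 60
= 16.67

16.67 dmg/mana


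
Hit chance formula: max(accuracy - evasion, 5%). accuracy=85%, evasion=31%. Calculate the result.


accuracy - evasion = 85 - 31 = 54
Apply floor: max(54, 5) = 54
Hit chance = 54%

54%


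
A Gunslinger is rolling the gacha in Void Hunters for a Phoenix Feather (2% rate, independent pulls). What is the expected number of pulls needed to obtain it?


Expected pulls for a geometric distribution = 1/p = 100 / rate%
= 100 / 2
= 50.0

50.0 pulls


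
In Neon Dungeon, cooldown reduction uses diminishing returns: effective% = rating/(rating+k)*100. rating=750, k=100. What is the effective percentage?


effective% = rating / (rating + k) * 100
= 750 / (750 + 100) * 100
= 750 / 850 * 100
= 0.882353 * 100
= 88.24%

88.24%


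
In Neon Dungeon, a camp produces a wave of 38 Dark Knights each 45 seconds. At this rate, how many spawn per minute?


Spawns per minute = count * (60 / interval)
= 38 * (60 / 45)
= 38 * 1.3333
= 50.67

50.67 per minute


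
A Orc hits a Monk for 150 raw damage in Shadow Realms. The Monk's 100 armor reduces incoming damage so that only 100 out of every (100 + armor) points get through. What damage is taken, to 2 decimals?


actual = 150 * 100 / (100 + 100)
= 150 * 100 / 200
= 15000 / 200
= 75.00

75.00 damage


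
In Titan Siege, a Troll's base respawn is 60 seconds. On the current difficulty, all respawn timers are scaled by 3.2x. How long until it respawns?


Respawn time = base * multiplier
= 60 * 3.2
= 192.0 seconds

192.0 seconds


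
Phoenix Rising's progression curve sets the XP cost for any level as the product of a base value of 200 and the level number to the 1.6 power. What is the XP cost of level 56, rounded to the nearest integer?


XP = 200 * level^1.6
Substitute level = 56:
XP = 200 * 56^1.6
= 200 * 626.7594
= 125352

125352 XP


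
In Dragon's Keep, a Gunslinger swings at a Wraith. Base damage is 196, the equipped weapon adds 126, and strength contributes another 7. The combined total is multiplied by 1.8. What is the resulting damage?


Sum base + weapon + str = 196 + 126 + 7 = 329
Multiply by 1.8:
329 * 1.8 = 592.2

592.2 damage


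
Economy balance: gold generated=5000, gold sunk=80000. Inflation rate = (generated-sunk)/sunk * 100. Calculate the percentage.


Net gold = 5000 - 80000 = -75000
Inflation rate = net / sunk * 100 = -75000 / 80000 * 100
= -0.9375 * 100
= -93.75%

-93.75%


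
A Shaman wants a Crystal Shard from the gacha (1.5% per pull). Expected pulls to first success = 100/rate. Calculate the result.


Expected pulls for a geometric distribution = 1/p = 100 / rate%
= 100 / 1.5
= 66.67

66.67 pulls


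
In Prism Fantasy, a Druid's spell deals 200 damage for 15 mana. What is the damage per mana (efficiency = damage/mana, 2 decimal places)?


Efficiency = damage / mana
= 200 / 15
= 13.33

13.33 dmg/mana


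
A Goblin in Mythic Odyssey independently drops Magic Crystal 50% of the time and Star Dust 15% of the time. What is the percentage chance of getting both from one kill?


For independent events, P(both) = P(A) * P(B)
= 50% * 15%
= 750 / 100 %
= 7.5%

7.5%


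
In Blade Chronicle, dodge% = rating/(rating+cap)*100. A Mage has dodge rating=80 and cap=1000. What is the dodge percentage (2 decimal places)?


dodge% = 80 / (80 + 1000) * 100
= 80 / 1080 * 100
= 0.074074 * 100
= 7.41%

7.41%


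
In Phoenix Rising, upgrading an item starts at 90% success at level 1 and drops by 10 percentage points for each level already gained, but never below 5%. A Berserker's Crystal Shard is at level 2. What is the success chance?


raw_rate = 90 - 10 * (2 - 1)
= 90 - 10 * 1
= 90 - 10
= 80
Apply floor: max(80, 5) = 80%

80%


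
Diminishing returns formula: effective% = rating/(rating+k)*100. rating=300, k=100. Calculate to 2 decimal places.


effective% = rating / (rating + k) * 100
= 300 / (300 + 100) * 100
= 300 / 400 * 100
= 0.75 * 100
= 75.00%

75.00%


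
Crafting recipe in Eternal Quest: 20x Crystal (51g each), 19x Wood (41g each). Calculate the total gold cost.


Cost breakdown:
  Crystal: 20 * 51 = 1020
  Wood: 19 * 41 = 779
Total = 1020 + 779 = 1799

1799 gold


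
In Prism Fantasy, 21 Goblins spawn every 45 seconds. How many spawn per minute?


Spawns per minute = count * (60 / interval)
= 21 * (60 / 45)
= 21 * 1.3333
= 28.0

28.0 per minute


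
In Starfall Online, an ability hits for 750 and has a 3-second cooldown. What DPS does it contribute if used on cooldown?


DPS = damage / cooldown
= 750 / 3
= 250.00

250.00 DPS


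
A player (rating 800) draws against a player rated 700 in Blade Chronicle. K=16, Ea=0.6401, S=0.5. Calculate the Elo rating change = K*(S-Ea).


Elo update: delta = K * (S - Ea), where S = 0.5 (draws)
S - Ea = 0.5 - 0.6401 = -0.1401
Rating change = 16 * -0.1401
= -2.24

-2.24 rating points


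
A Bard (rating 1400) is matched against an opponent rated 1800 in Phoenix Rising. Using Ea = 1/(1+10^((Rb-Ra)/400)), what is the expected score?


Elo expected score: Ea = 1/(1 + 10^((Rb-Ra)/400))
Rb - Ra = 1800 - 1400 = 400
(Rb-Ra)/400 = 400/400 = 1.0
10^1.0 = 10.0
Ea = 1/(1 + 10.0) = 1/11.0 = 0.0909

0.0909


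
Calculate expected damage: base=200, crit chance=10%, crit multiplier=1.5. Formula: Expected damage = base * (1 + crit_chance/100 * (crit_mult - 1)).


E[dmg] = base * (1 + crit_chance * (crit_mult - 1))
cc as decimal = 10/100 = 0.1
cm - 1 = 1.5 - 1 = 0.5
Bonus factor = 0.1 * 0.5 = 0.05
Total multiplier = 1 + 0.05 = 1.05
Expected damage = 200 * 1.05 = 210.00

210.00 damage


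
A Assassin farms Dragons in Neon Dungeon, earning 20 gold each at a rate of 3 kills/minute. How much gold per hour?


Gold per minute = 20 * 3 = 60
Gold per hour = 60 * 60 = 3600

3600 gold/hour


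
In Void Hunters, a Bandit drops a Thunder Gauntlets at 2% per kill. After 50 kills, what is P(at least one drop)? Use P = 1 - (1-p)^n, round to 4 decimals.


P(at least one) = 1 - P(none) = 1 - (1-p)^n
p = 2/100 = 0.02
1 - p = 0.98
(1 - p)^50 = 0.98^50 = 0.364170
P(at least one) = 1 - 0.364170 = 0.6358

0.6358


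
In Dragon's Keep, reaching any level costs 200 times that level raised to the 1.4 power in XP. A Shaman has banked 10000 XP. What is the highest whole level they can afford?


XP = 200 * level^1.4, so level = (XP / 200)^(1/1.4)
= (10000 / 200)^(1/1.4)
= 50.0^0.7143
= 16.3512
Floor: level = 16

level 16


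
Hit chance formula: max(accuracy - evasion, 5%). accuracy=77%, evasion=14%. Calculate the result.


accuracy - evasion = 77 - 14 = 63
Apply floor: max(63, 5) = 63
Hit chance = 63%

63%


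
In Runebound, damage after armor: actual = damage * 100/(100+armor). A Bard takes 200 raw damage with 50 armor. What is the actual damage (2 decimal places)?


actual = 200 * 100 / (100 + 50)
= 200 * 100 / 150
= 20000 / 150
= 133.33

133.33 damage


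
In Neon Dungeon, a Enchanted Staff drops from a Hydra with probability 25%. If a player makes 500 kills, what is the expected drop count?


Expected drops = kills * (drop_rate / 100)
= 500 * (25 / 100)
= 500 * 0.25
= 125.0

125.0 drops


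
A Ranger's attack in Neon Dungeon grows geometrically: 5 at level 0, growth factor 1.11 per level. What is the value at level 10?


value = base * growth^level
= 5 * 1.11^10
= 5 * 2.839421
= 14.20

14.20 attack


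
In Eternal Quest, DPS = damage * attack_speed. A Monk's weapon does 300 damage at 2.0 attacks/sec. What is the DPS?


DPS = damage * attack_speed
= 300 * 2.0
= 600.0

600.0 DPS


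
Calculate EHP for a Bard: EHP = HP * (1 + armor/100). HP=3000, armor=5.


EHP = 3000 * (1 + 5/100)
= 3000 * (1 + 0.05)
= 3000 * 1.05
= 3150.0

3150.0 EHP


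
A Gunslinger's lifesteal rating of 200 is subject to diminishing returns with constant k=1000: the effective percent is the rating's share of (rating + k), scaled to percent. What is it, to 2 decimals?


effective% = rating / (rating + k) * 100
= 200 / (200 + 1000) * 100
= 200 / 1200 * 100
= 0.166667 * 100
= 16.67%

16.67%


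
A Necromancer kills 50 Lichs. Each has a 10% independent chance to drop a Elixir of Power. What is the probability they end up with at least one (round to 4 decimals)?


P(at least one) = 1 - P(none) = 1 - (1-p)^n
p = 10/100 = 0.1
1 - p = 0.9
(1 - p)^50 = 0.9^50 = 0.005154
P(at least one) = 1 - 0.005154 = 0.9948

0.9948


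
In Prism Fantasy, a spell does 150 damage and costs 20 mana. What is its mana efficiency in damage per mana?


Efficiency = damage / mana
= 150 / 20
= 7.50

7.50 dmg/mana


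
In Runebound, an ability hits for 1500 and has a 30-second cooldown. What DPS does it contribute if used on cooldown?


DPS = damage / cooldown
= 1500 / 30
= 50.00

50.00 DPS


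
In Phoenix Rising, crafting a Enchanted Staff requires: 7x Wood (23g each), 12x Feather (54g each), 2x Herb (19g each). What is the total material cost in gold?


Cost breakdown:
  Wood: 7 * 23 = 161
  Feather: 12 * 54 = 648
  Herb: 2 * 19 = 38
Total = 161 + 648 + 38 = 847

847 gold


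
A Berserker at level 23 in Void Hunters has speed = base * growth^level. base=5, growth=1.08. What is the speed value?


value = base * growth^level
= 5 * 1.08^23
= 5 * 5.871464
= 29.36

29.36 speed


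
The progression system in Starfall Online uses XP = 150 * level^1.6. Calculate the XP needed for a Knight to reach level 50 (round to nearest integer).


XP = 150 * level^1.6
Substitute level = 50:
XP = 150 * 50^1.6
= 150 * 522.8198
= 78423

78423 XP


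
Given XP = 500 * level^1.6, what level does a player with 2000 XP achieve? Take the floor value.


XP = 500 * level^1.6, so level = (XP / 500)^(1/1.6)
= (2000 / 500)^(1/1.6)
= 4.0^0.625
= 2.3784
Floor: level = 2

level 2


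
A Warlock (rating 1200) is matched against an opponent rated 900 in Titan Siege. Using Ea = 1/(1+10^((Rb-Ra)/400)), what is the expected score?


Elo expected score: Ea = 1/(1 + 10^((Rb-Ra)/400))
Rb - Ra = 900 - 1200 = -300
(Rb-Ra)/400 = -300/400 = -0.75
10^-0.75 = 0.177828
Ea = 1/(1 + 0.177828) = 1/1.177828 = 0.8490

0.8490


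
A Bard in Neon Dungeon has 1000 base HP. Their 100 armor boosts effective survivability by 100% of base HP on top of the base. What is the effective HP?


EHP = 1000 * (1 + 100/100)
= 1000 * (1 + 1.0)
= 1000 * 2.0
= 2000.0

2000.0 EHP


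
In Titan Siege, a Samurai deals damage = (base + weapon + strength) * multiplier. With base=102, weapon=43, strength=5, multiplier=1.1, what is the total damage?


Sum base + weapon + str = 102 + 43 + 5 = 150
Multiply by 1.1:
150 * 1.1 = 165.0

165.0 damage


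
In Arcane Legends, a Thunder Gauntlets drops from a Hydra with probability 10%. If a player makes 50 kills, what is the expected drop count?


Expected drops = kills * (drop_rate / 100)
= 50 * (10 / 100)
= 50 * 0.1
= 5.0

5.0 drops


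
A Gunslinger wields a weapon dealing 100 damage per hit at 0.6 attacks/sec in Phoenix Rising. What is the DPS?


DPS = damage * attack_speed
= 100 * 0.6
= 60.0

60.0 DPS


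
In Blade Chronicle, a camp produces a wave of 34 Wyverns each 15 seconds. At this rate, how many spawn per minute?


Spawns per minute = count * (60 / interval)
= 34 * (60 / 15)
= 34 * 4.0
= 136.0

136.0 per minute


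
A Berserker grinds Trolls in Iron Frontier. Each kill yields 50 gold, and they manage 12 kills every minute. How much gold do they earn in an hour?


Gold per minute = 50 * 12 = 600
Gold per hour = 600 * 60 = 36000

36000 gold/hour


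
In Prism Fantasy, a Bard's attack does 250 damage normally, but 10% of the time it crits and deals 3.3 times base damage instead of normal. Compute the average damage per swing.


E[dmg] = base * (1 + crit_chance * (crit_mult - 1))
cc as decimal = 10/100 = 0.1
cm - 1 = 3.3 - 1 = 2.3
Bonus factor = 0.1 * 2.3 = 0.23
Total multiplier = 1 + 0.23 = 1.23
Expected damage = 250 * 1.23 = 307.50

307.50 damage


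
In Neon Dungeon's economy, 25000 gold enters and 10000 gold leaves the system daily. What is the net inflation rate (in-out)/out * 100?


Net gold = 25000 - 10000 = 15000
Inflation rate = net / sunk * 100 = 15000 / 10000 * 100
= 1.5 * 100
= 150.00%

150.00%


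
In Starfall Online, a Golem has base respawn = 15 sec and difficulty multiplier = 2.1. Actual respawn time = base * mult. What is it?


Respawn time = base * multiplier
= 15 * 2.1
= 31.5 seconds

31.5 seconds


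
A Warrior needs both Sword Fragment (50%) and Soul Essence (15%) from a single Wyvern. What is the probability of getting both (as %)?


For independent events, P(both) = P(A) * P(B)
= 50% * 15%
= 750 / 100 %
= 7.5%

7.5%


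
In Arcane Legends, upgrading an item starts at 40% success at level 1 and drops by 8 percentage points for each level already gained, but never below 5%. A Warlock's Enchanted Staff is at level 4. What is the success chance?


raw_rate = 40 - 8 * (4 - 1)
= 40 - 8 * 3
= 40 - 24
= 16
Apply floor: max(16, 5) = 16%

16%


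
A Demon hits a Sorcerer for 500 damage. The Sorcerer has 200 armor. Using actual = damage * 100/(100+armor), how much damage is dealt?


actual = 500 * 100 / (100 + 200)
= 500 * 100 / 300
= 50000 / 300
= 166.67

166.67 damage


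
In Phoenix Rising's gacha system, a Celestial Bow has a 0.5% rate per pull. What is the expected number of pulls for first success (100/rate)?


Expected pulls for a geometric distribution = 1/p = 100 / rate%
= 100 / 0.5
= 200.0

200.0 pulls


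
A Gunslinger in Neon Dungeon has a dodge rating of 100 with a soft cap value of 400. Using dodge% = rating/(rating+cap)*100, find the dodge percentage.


dodge% = 100 / (100 + 400) * 100
= 100 / 500 * 100
= 0.2 * 100
= 20.00%

20.00%


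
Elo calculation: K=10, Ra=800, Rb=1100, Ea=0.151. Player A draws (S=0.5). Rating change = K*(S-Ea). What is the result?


Elo update: delta = K * (S - Ea), where S = 0.5 (draws)
S - Ea = 0.5 - 0.151 = 0.349
Rating change = 10 * 0.349
= 3.49

3.49 rating points


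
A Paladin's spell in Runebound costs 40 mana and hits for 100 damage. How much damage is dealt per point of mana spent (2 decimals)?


Efficiency = damage / mana
= 100 / 40
= 2.50

2.50 dmg/mana


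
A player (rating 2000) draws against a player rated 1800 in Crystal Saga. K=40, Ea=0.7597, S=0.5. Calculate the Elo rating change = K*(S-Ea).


Elo update: delta = K * (S - Ea), where S = 0.5 (draws)
S - Ea = 0.5 - 0.7597 = -0.2597
Rating change = 40 * -0.2597
= -10.39

-10.39 rating points


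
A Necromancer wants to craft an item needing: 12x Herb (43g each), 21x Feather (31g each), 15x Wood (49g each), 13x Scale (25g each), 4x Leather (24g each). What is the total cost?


Cost breakdown:
  Herb: 12 * 43 = 516
  Feather: 21 * 31 = 651
  Wood: 15 * 49 = 735
  Scale: 13 * 25 = 325
  Leather: 4 * 24 = 96
Total = 516 + 651 + 735 + 325 + 96 = 2323

2323 gold


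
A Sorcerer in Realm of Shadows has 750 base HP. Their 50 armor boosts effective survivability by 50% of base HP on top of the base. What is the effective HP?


EHP = 750 * (1 + 50/100)
= 750 * (1 + 0.5)
= 750 * 1.5
= 1125.0

1125.0 EHP


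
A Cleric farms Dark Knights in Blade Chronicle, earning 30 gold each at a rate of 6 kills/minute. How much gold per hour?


Gold per minute = 30 * 6 = 180
Gold per hour = 180 * 60 = 10800

10800 gold/hour


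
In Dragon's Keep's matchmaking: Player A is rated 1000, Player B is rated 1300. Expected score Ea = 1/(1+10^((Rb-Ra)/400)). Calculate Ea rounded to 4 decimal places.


Elo expected score: Ea = 1/(1 + 10^((Rb-Ra)/400))
Rb - Ra = 1300 - 1000 = 300
(Rb-Ra)/400 = 300/400 = 0.75
10^0.75 = 5.623413
Ea = 1/(1 + 5.623413) = 1/6.623413 = 0.1510

0.1510


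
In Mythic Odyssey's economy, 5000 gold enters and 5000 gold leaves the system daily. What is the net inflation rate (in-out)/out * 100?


Net gold = 5000 - 5000 = 0
Inflation rate = net / sunk * 100 = 0 / 5000 * 100
= 0.0 * 100
= 0.00%

0.00%


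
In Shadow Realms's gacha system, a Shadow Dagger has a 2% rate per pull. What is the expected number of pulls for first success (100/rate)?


Expected pulls for a geometric distribution = 1/p = 100 / rate%
= 100 / 2
= 50.0

50.0 pulls


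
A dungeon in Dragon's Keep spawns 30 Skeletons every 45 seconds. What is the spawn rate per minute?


Spawns per minute = count * (60 / interval)
= 30 * (60 / 45)
= 30 * 1.3333
= 40.0

40.0 per minute
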